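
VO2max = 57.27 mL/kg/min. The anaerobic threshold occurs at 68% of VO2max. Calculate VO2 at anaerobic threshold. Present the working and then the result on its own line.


AT fraction = 68 / 100 = 0.68
AT VO2 = 57.27 * 0.68
= 38.94 mL/kg/min

38.94 mL/kg/min


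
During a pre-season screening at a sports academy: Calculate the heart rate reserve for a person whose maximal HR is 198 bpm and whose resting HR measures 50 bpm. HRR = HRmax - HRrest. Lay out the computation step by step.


HRmax = 198 bpm
HRrest = 50 bpm
HRR = 198 - 50 = 148 bpm

148 bpm


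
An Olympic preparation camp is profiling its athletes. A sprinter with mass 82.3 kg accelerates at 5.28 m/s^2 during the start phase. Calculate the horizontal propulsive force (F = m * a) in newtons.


F = m * a
= 82.3 * 5.28
= 434.54 N

434.54 N


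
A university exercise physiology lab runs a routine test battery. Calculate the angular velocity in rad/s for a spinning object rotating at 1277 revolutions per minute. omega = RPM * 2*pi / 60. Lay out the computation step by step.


omega = RPM * 2*pi / 60
= 1277 * 6.28318531 / 60
= 133.727 rad/s

133.727 rad/s


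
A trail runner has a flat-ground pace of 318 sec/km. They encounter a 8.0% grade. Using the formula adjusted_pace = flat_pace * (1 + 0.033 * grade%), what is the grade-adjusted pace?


Grade factor = 1 + 0.033 * 8.0 = 1.264
Adjusted = 318 * 1.264 = 401.95 sec/km

401.95 s/km


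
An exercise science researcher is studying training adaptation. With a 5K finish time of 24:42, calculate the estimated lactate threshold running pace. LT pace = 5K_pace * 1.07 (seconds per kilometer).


Race duration = 1482 s for 5 km
Average pace = 1482 / 5 = 296.4 s/km
LT pace = 296.4 * 1.07
= 317.15 s/km

317.15 s/km


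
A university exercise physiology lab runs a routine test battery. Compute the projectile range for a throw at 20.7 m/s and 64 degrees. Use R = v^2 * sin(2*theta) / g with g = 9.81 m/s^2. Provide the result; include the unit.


Two times the angle = 128 degrees
sin(128) = 0.788011
R = 428.49 * 0.788011 / 9.81 = 34.419 m

34.419 m


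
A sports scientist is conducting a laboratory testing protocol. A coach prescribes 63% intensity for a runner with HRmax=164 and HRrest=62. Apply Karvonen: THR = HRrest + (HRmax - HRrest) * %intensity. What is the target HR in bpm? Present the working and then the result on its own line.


Heart rate reserve = 164 - 62 = 102
Intensity fraction = 63 / 100 = 0.63
THR = 62 + 102 * 0.63 = 126.26 bpm

126.26 bpm


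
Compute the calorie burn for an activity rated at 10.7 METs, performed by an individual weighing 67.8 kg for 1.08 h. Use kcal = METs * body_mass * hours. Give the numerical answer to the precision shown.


Product of METs and mass = 10.7 * 67.8 = 725.46
Total kcal = 725.46 * 1.08 = 783.5 kcal

783.5 kcal


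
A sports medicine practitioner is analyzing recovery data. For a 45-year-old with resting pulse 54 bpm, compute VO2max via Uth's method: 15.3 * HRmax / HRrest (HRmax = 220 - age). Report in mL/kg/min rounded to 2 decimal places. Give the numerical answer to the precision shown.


Step 1: HRmax = 220 - 45 = 175 bpm
Step 2: Ratio = 175 / 54 = 3.2407
Step 3: VO2max = 15.3 * 3.2407 = 49.58 mL/kg/min

49.58 mL/kg/min


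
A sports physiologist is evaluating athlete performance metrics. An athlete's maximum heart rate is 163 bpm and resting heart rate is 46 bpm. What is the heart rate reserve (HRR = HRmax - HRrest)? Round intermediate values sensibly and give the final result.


HRR = HRmax - HRrest
= 163 - 46
= 117 bpm

117 bpm


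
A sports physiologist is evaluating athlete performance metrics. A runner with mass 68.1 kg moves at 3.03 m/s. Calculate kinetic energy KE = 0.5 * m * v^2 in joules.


v^2 = 3.03^2 = 9.1809
KE = 0.5 * 68.1 * 9.1809
= 312.61 J

312.61 J


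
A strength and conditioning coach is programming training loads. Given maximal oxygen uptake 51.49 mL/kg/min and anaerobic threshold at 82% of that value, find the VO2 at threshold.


Percentage as decimal = 0.82
VO2 at AT = 51.49 * 0.82 = 42.22 mL/kg/min

42.22 mL/kg/min


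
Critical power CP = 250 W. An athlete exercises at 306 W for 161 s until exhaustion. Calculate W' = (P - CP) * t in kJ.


P - CP = 306 - 250 = 56 W
W' = 56 * 161 = 9016 J
= 9016 / 1000 = 9.016 kJ

9.016 kJ


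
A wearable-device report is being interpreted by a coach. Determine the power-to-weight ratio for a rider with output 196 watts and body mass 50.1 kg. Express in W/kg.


P/W = 196 / 50.1 = 3.912 W/kg

3.912 W/kg


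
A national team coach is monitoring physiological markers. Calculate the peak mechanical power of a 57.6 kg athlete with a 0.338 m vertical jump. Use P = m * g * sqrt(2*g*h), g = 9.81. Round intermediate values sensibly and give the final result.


First, sqrt(2gh) = sqrt(2 * 9.81 * 0.338)
= sqrt(6.63156) = 2.575182 m/s
Power = 57.6 * 9.81 * 2.575182 = 1455.12 W

1455.12 W


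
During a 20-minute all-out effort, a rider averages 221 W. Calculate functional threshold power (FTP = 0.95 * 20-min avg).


FTP = 0.95 * 221
= 209.95 W

209.95 W


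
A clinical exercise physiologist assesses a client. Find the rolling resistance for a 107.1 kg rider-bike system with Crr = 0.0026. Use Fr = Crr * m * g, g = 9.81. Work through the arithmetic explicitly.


m * g = 107.1 * 9.81 = 1050.651 N
Fr = 0.0026 * 1050.651 = 2.732 N

2.732 N


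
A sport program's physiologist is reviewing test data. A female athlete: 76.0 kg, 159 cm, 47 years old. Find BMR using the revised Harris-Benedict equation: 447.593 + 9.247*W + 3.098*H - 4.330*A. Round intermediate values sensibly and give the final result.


Intercept = 447.593
Weight contribution = 9.247 * 76.0 = 702.772
Height contribution = 3.098 * 159 = 492.582
Age contribution = 4.33 * 47 = 203.51
BMR = 447.593 + 702.772 + 492.582 - 203.51
= 1439.44 kcal/day

1439.44 kcal/day


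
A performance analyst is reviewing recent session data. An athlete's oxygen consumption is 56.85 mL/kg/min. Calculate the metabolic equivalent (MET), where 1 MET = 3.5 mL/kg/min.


MET = VO2 / 3.5
= 56.85 / 3.5
= 16.24 METs

16.24 METs


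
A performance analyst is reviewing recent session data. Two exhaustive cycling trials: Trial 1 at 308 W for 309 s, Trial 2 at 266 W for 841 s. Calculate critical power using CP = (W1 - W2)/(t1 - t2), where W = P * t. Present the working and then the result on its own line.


W1 = 308 * 309 = 95172 J
W2 = 266 * 841 = 223706 J
CP = (95172 - 223706) / (309 - 841)
= -128534 / -532
= 241.61 W

241.61 W


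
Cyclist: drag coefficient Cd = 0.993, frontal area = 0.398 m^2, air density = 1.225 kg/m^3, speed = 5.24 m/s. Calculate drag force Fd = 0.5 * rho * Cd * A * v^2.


v^2 = 5.24^2 = 27.4576
Fd = 0.5 * 1.225 * 0.993 * 0.398 * 27.4576
= 6.647 N

6.647 N


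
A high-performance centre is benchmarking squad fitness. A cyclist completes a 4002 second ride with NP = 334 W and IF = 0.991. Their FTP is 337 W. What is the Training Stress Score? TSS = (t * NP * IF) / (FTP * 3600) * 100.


t * NP * IF = 4002 * 334 * 0.991 = 1324637.988
FTP * 3600 = 1213200
TSS = (1324637.988 / 1213200) * 100 = 109.19

109.19 TSS


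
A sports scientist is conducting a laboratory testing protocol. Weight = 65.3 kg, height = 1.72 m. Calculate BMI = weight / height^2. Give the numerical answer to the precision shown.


height^2 = 1.72^2 = 2.9584
BMI = 65.3 / 2.9584 = 22.07 kg/m^2

22.07 kg/m^2


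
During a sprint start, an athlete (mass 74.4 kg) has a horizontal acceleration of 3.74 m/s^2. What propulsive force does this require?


Propulsive force = mass * acceleration
= 74.4 kg * 3.74 m/s^2
= 278.26 N

278.26 N


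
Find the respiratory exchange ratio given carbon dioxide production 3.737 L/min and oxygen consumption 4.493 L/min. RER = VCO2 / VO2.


VCO2 = 3.737 L/min
VO2 = 4.493 L/min
RER = 3.737 / 4.493 = 0.8317

0.8317


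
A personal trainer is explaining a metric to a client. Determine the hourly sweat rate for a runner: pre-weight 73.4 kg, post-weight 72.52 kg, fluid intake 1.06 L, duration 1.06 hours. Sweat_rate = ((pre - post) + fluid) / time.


Mass lost = 73.4 - 72.52 = 0.88 kg
Add fluid consumed: 0.88 + 1.06 = 1.94 L total sweat
Sweat rate = 1.94 / 1.06 = 1.83 L/h

1.83 L/h


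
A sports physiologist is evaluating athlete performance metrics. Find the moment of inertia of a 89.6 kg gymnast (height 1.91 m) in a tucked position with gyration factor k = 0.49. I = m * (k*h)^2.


Radius of gyration = 0.49 * 1.91 = 0.9359 m
I = 89.6 * 0.9359^2
= 89.6 * 0.875909
= 78.481 kg*m^2

78.481 kg*m^2


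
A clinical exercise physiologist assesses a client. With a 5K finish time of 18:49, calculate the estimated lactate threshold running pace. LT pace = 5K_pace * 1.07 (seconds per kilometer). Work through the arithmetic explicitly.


Race duration = 1129 s for 5 km
Average pace = 1129 / 5 = 225.8 s/km
LT pace = 225.8 * 1.07
= 241.61 s/km

241.61 s/km


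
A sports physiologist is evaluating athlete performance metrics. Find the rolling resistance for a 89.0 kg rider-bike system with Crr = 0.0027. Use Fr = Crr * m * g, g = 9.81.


m * g = 89.0 * 9.81 = 873.09 N
Fr = 0.0027 * 873.09 = 2.357 N

2.357 N


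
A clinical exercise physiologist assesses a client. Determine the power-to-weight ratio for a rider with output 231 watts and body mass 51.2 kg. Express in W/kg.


P/W = 231 / 51.2 = 4.512 W/kg

4.512 W/kg


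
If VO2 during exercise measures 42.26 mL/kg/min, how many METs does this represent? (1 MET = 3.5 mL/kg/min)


METs = VO2 / 3.5 = 42.26 / 3.5 = 12.07

12.07 METs


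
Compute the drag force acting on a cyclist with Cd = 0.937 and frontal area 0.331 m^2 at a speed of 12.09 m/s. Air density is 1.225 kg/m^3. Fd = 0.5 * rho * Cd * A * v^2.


Step 1: v^2 = 146.1681
Step 2: Fd = 0.5 * 1.225 * 0.937 * 0.331 * 146.1681
= 27.767 N

27.767 N


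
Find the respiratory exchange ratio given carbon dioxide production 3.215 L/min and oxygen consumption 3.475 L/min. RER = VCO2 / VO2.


VCO2 = 3.215 L/min
VO2 = 3.475 L/min
RER = 3.215 / 3.475 = 0.9252

0.9252


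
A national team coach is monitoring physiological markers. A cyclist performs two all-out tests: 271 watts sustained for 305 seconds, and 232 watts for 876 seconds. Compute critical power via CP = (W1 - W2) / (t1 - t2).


W1 = P1 * t1 = 271 * 305 = 82655 J
W2 = P2 * t2 = 232 * 876 = 203232 J
CP = (82655 - 203232) / (305 - 876)
= 211.17 W

211.17 W


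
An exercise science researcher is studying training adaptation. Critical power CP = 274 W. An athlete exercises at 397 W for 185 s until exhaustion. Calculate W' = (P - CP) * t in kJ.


P - CP = 397 - 274 = 123 W
W' = 123 * 185 = 22755 J
= 22755 / 1000 = 22.755 kJ

22.755 kJ


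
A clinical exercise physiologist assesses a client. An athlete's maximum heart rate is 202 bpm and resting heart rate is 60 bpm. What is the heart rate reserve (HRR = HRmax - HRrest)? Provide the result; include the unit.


HRR = HRmax - HRrest
= 202 - 60
= 142 bpm

142 bpm


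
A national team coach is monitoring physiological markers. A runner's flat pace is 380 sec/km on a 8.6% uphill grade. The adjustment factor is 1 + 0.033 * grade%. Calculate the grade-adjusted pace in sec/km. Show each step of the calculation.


Factor = 1 + 0.033 * 8.6 = 1.2838
Adjusted pace = 380 * 1.2838
= 487.84 sec/km

487.84 s/km


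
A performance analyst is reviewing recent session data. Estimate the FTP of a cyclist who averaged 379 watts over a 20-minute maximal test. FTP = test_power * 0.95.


FTP = 379 * 0.95 = 360.05 W

360.05 W


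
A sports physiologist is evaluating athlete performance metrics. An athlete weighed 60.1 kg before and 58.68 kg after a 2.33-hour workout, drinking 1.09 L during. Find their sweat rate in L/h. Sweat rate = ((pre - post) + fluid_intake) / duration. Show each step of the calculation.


Body mass change = 1.42 kg
Total sweat loss = 1.42 + 1.09 = 2.51 L
Rate = 2.51 / 2.33 = 1.077 L/h

1.077 L/h


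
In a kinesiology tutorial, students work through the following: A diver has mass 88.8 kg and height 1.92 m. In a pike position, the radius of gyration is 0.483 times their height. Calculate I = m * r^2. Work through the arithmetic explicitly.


r = 0.483 * 1.92 = 0.92736 m
I = m * r^2 = 88.8 * 0.859997 = 76.368 kg*m^2

76.368 kg*m^2


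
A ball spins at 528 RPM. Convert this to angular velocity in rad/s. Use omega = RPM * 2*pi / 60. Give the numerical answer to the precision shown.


omega = 528 * 2 * pi / 60
= 528 * 6.28318531 / 60
= 3317.522 / 60
= 55.292 rad/s

55.292 rad/s


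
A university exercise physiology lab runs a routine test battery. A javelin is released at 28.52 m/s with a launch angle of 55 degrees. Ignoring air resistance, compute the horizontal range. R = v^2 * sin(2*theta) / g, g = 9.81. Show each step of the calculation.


Launch speed squared = 813.3904
sin(2 * 55 deg) = 0.939693
Range = 813.3904 * 0.939693 / 9.81
= 77.914 m

77.914 m


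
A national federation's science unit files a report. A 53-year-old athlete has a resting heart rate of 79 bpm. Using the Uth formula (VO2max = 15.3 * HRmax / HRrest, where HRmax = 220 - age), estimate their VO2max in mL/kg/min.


HRmax = 220 - 53 = 167 bpm
Ratio = HRmax / HRrest = 167 / 79 = 2.1139
VO2max = 15.3 * 2.1139 = 32.34 mL/kg/min

32.34 mL/kg/min


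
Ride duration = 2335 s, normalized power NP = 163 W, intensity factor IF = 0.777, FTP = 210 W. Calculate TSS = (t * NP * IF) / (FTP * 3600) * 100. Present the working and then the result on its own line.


Numerator = 2335 * 163 * 0.777 = 295730.085
Denominator = 210 * 3600 = 756000
TSS = 295730.085 / 756000 * 100
= 39.12

39.12 TSS


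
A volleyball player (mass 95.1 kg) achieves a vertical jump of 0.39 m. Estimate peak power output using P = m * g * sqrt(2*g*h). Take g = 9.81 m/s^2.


2 * g * h = 2 * 9.81 * 0.39 = 7.6518
sqrt(7.6518) = 2.766189 m/s
P = 95.1 * 9.81 * 2.766189 = 2580.66 W

2580.66 W


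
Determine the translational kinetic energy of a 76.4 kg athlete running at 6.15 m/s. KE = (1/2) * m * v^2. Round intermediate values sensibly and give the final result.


KE = 0.5 * m * v^2
= 0.5 * 76.4 * 6.15^2
= 0.5 * 76.4 * 37.8225
= 1444.82 J

1444.82 J


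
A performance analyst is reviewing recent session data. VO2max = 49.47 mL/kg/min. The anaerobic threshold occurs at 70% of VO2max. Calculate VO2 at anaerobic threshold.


AT fraction = 70 / 100 = 0.7
AT VO2 = 49.47 * 0.7
= 34.63 mL/kg/min

34.63 mL/kg/min


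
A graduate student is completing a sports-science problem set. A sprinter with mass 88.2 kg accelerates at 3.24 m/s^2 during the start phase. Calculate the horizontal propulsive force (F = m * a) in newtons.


F = m * a
= 88.2 * 3.24
= 285.77 N

285.77 N


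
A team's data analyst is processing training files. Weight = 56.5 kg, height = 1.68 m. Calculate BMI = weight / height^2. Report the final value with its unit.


height^2 = 1.68^2 = 2.8224
BMI = 56.5 / 2.8224 = 20.02 kg/m^2

20.02 kg/m^2


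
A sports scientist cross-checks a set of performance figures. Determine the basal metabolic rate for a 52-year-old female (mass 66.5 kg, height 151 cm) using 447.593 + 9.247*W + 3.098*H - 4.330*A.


BMR = 447.593 + 9.247*66.5 + 3.098*151 - 4.330*52
= 1305.16 kcal/day

1305.16 kcal/day


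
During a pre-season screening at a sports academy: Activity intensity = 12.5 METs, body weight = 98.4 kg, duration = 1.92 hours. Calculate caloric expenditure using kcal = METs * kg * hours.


kcal = 12.5 * 98.4 * 1.92
= 1230.0 * 1.92
= 2361.6 kcal

2361.6 kcal


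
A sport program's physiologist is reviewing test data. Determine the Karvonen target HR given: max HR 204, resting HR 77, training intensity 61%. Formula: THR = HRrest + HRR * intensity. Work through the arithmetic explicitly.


HRR = HRmax - HRrest = 204 - 77 = 127
THR = 77 + 127 * 0.61
= 154.47 bpm

154.47 bpm


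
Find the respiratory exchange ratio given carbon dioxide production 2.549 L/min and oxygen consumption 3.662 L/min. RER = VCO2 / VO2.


VCO2 = 2.549 L/min
VO2 = 3.662 L/min
RER = 2.549 / 3.662 = 0.6961

0.6961


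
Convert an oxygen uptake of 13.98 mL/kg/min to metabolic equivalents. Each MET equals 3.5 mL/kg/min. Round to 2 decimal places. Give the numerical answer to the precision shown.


One MET = 3.5 mL/kg/min
Number of METs = 13.98 / 3.5
= 3.99 METs

3.99 METs


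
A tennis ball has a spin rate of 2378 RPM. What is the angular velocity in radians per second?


Convert RPM to rad/s: multiply by 2*pi and divide by 60
omega = 2378 * 2 * pi / 60
= 249.024 rad/s

249.024 rad/s


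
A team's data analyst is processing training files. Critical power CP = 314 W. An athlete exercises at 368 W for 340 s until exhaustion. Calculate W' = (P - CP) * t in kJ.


P - CP = 368 - 314 = 54 W
W' = 54 * 340 = 18360 J
= 18360 / 1000 = 18.36 kJ

18.36 kJ


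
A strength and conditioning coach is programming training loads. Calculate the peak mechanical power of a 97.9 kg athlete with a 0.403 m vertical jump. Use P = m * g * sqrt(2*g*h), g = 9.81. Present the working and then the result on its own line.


First, sqrt(2gh) = sqrt(2 * 9.81 * 0.403)
= sqrt(7.90686) = 2.811914 m/s
Power = 97.9 * 9.81 * 2.811914 = 2700.56 W

2700.56 W


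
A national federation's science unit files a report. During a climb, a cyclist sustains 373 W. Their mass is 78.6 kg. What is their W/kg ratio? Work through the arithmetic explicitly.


Power-to-weight = 373 W / 78.6 kg
= 4.746 W/kg

4.746 W/kg


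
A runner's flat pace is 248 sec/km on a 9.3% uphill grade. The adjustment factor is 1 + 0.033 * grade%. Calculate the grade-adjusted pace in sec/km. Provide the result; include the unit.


Factor = 1 + 0.033 * 9.3 = 1.3069
Adjusted pace = 248 * 1.3069
= 324.11 sec/km

324.11 s/km


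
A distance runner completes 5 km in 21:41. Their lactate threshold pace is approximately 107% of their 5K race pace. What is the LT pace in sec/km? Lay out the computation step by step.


Convert to seconds: 21 min 41 s = 1301 s
Pace per km = 1301 / 5 = 260.2 s/km
LT pace = 260.2 * 1.07 = 278.41 s/km

278.41 s/km


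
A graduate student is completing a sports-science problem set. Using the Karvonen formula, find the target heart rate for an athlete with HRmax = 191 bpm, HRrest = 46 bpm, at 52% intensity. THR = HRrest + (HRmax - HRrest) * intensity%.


HRR = 191 - 46 = 145
THR = 46 + 145 * 0.52
= 46 + 75.4
= 121.4 bpm

121.4 bpm


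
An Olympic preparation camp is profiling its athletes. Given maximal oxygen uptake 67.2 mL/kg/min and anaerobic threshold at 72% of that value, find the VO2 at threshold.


Percentage as decimal = 0.72
VO2 at AT = 67.2 * 0.72 = 48.38 mL/kg/min

48.38 mL/kg/min


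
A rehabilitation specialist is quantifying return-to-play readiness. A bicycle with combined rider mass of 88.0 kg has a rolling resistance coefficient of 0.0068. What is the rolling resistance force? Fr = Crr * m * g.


Fr = 0.0068 * 88.0 * 9.81
= 0.5984 * 9.81
= 5.87 N

5.87 N


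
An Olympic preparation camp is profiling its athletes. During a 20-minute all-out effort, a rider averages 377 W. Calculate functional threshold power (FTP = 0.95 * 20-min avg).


FTP = 0.95 * 377
= 358.15 W

358.15 W


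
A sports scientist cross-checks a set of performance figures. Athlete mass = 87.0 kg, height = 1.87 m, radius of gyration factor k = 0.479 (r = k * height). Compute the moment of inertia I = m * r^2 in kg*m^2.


r = k * height = 0.479 * 1.87 = 0.89573 m
r^2 = 0.89573^2 = 0.802332
I = 87.0 * 0.802332 = 69.803 kg*m^2

69.803 kg*m^2


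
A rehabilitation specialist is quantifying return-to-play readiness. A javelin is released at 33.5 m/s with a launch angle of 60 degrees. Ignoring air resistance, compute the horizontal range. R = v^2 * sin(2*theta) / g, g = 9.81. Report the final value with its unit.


Launch speed squared = 1122.25
sin(2 * 60 deg) = 0.866025
Range = 1122.25 * 0.866025 / 9.81
= 99.072 m

99.072 m


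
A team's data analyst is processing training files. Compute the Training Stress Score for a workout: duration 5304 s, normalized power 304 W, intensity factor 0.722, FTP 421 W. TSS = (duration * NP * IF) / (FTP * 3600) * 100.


Product = 5304 * 304 * 0.722 = 1164164.352
Base = 421 * 3600 = 1515600
TSS = 1164164.352 / 1515600 * 100 = 76.81

76.81 TSS


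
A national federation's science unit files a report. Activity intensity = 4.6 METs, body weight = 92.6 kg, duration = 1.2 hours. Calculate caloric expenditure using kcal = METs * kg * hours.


kcal = 4.6 * 92.6 * 1.2
= 425.96 * 1.2
= 511.15 kcal

511.15 kcal


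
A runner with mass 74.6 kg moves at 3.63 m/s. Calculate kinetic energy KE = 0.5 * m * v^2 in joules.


v^2 = 3.63^2 = 13.1769
KE = 0.5 * 74.6 * 13.1769
= 491.5 J

491.5 J


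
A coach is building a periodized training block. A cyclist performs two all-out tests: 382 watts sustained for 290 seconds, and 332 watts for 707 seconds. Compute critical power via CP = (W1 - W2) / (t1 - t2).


W1 = P1 * t1 = 382 * 290 = 110780 J
W2 = P2 * t2 = 332 * 707 = 234724 J
CP = (110780 - 234724) / (290 - 707)
= 297.23 W

297.23 W


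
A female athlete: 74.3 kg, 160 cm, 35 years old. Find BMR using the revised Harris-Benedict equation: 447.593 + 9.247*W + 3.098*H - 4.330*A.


Intercept = 447.593
Weight contribution = 9.247 * 74.3 = 687.0521
Height contribution = 3.098 * 160 = 495.68
Age contribution = 4.33 * 35 = 151.55
BMR = 447.593 + 687.0521 + 495.68 - 151.55
= 1478.78 kcal/day

1478.78 kcal/day


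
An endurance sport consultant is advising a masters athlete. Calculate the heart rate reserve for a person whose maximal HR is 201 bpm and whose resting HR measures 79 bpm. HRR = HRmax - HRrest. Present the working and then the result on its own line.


HRmax = 201 bpm
HRrest = 79 bpm
HRR = 201 - 79 = 122 bpm

122 bpm


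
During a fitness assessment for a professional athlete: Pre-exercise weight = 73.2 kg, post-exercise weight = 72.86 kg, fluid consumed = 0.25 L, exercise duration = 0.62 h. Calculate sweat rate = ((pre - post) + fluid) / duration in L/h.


Weight loss = 73.2 - 72.86 = 0.34 kg (approx L)
Total sweat = 0.34 + 0.25 = 0.59 L
Sweat rate = 0.59 / 0.62 = 0.952 L/h

0.952 L/h


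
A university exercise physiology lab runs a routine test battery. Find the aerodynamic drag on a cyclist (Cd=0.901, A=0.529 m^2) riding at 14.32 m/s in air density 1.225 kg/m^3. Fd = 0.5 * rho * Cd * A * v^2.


Fd = 0.5 * 1.225 * 0.901 * 0.529 * 14.32^2
= 0.5 * 1.225 * 0.901 * 0.529 * 205.0624
= 59.865 N

59.865 N


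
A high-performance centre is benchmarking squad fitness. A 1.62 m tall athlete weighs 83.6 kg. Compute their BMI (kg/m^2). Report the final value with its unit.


height^2 = 2.6244 m^2
BMI = 83.6 / 2.6244 = 31.85 kg/m^2

31.85 kg/m^2


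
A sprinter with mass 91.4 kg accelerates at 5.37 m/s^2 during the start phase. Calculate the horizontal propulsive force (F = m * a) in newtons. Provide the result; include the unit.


F = m * a
= 91.4 * 5.37
= 490.82 N

490.82 N


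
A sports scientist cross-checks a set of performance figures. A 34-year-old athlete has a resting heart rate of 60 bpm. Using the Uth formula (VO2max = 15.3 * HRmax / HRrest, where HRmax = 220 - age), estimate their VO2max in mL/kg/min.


HRmax = 220 - 34 = 186 bpm
Ratio = HRmax / HRrest = 186 / 60 = 3.1
VO2max = 15.3 * 3.1 = 47.43 mL/kg/min

47.43 mL/kg/min


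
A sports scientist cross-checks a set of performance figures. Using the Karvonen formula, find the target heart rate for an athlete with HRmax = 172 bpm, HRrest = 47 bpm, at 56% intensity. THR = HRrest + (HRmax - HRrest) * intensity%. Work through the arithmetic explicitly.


HRR = 172 - 47 = 125
THR = 47 + 125 * 0.56
= 47 + 70.0
= 117.0 bpm

117.0 bpm


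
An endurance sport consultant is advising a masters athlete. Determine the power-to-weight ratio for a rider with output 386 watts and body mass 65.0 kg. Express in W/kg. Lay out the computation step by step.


P/W = 386 / 65.0 = 5.938 W/kg

5.938 W/kg


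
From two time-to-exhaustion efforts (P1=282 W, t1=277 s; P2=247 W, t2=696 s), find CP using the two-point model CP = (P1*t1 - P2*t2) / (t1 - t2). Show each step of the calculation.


Work in trial 1 = 78114 J
Work in trial 2 = 171912 J
Delta work = -93798 J
Delta time = -419 s
CP = -93798 / -419 = 223.86 W

223.86 W


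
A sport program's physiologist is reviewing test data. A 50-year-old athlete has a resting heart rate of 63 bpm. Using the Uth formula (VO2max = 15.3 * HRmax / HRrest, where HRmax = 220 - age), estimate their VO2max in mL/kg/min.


HRmax = 220 - 50 = 170 bpm
Ratio = HRmax / HRrest = 170 / 63 = 2.6984
VO2max = 15.3 * 2.6984 = 41.29 mL/kg/min

41.29 mL/kg/min


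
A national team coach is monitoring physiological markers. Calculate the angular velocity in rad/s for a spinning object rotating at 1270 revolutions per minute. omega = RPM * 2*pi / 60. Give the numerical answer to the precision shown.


omega = RPM * 2*pi / 60
= 1270 * 6.28318531 / 60
= 132.994 rad/s

132.994 rad/s


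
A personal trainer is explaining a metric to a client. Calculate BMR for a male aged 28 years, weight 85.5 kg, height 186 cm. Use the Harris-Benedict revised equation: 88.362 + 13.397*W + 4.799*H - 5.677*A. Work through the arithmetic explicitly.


Substituting values:
W term = 13.397 * 85.5 = 1145.4435
H term = 4.799 * 186 = 892.614
A term = 5.677 * 28 = 158.956
BMR = 1967.46 kcal/day

1967.46 kcal/day


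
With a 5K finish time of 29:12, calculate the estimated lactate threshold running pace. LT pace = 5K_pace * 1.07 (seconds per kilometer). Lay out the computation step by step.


Race duration = 1752 s for 5 km
Average pace = 1752 / 5 = 350.4 s/km
LT pace = 350.4 * 1.07
= 374.93 s/km

374.93 s/km


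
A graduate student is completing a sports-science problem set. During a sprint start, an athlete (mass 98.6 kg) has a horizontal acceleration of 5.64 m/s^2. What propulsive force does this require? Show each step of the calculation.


Propulsive force = mass * acceleration
= 98.6 kg * 5.64 m/s^2
= 556.1 N

556.1 N


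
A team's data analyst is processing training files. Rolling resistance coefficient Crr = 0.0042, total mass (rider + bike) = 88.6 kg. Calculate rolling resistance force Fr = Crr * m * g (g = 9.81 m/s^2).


Fr = Crr * m * g
= 0.0042 * 88.6 * 9.81
= 3.65 N

3.65 N


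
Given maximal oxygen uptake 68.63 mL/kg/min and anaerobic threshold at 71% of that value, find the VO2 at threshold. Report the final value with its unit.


Percentage as decimal = 0.71
VO2 at AT = 68.63 * 0.71 = 48.73 mL/kg/min

48.73 mL/kg/min


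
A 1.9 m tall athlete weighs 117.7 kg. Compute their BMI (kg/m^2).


height^2 = 3.61 m^2
BMI = 117.7 / 3.61 = 32.6 kg/m^2

32.6 kg/m^2


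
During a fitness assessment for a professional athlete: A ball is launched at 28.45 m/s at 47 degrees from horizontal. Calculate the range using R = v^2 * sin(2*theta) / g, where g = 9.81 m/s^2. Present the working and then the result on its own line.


sin(2 * 47) = sin(94) = 0.997564
v^2 = 28.45^2 = 809.4025
R = 809.4025 * 0.997564 / 9.81
= 82.307 m

82.307 m


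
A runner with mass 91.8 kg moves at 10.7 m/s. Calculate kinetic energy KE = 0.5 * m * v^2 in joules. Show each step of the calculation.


v^2 = 10.7^2 = 114.49
KE = 0.5 * 91.8 * 114.49
= 5255.09 J

5255.09 J


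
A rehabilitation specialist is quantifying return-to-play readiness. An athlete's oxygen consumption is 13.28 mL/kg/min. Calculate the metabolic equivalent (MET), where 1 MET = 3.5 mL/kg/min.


MET = VO2 / 3.5
= 13.28 / 3.5
= 3.79 METs

3.79 METs


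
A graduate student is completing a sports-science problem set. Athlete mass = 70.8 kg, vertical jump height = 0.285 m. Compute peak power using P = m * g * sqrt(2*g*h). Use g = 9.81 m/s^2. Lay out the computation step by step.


sqrt(2 * 9.81 * 0.285) = sqrt(5.5917) = 2.364678 m/s
P = 70.8 * 9.81 * 2.364678
= 1642.38 W

1642.38 W


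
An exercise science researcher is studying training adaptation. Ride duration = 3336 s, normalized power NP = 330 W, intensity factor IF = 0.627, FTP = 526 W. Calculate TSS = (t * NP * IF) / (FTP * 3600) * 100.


Numerator = 3336 * 330 * 0.627 = 690251.76
Denominator = 526 * 3600 = 1893600
TSS = 690251.76 / 1893600 * 100
= 36.45

36.45 TSS


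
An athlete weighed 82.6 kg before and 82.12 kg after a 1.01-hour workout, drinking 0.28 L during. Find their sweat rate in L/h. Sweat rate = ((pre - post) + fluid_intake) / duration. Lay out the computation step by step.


Body mass change = 0.48 kg
Total sweat loss = 0.48 + 0.28 = 0.76 L
Rate = 0.76 / 1.01 = 0.752 L/h

0.752 L/h


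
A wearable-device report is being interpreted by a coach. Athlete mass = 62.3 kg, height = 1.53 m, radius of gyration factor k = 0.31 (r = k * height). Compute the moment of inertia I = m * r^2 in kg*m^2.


r = k * height = 0.31 * 1.53 = 0.4743 m
r^2 = 0.4743^2 = 0.22496
I = 62.3 * 0.22496 = 14.015 kg*m^2

14.015 kg*m^2


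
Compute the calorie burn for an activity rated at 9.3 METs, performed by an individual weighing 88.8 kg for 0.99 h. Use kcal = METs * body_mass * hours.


Product of METs and mass = 9.3 * 88.8 = 825.84
Total kcal = 825.84 * 0.99 = 817.58 kcal

817.58 kcal


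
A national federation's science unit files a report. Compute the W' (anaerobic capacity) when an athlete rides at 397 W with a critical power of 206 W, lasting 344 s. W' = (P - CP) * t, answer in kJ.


Above-CP power = 191 W
Duration = 344 s
W' = 191 * 344 = 65704 J
Convert: 65704 / 1000 = 65.704 kJ

65.704 kJ


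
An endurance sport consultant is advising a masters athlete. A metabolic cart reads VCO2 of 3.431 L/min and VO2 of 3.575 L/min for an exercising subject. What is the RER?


RER = VCO2 / VO2 = 3.431 / 3.575 = 0.9597

0.9597


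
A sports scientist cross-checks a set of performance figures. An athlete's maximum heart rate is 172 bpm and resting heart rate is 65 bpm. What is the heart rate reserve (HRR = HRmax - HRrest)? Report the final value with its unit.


HRR = HRmax - HRrest
= 172 - 65
= 107 bpm

107 bpm


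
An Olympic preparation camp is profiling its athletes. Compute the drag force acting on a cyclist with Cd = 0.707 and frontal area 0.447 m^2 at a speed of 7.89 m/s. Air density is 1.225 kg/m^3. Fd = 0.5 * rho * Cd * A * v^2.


Step 1: v^2 = 62.2521
Step 2: Fd = 0.5 * 1.225 * 0.707 * 0.447 * 62.2521
= 12.05 N

12.05 N


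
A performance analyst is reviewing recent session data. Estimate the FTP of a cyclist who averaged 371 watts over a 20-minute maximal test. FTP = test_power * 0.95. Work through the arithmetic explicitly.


FTP = 371 * 0.95 = 352.45 W

352.45 W


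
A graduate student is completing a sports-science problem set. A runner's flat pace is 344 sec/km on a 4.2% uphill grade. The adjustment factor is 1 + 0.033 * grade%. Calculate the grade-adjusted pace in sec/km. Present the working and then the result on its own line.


Factor = 1 + 0.033 * 4.2 = 1.1386
Adjusted pace = 344 * 1.1386
= 391.68 sec/km

391.68 s/km


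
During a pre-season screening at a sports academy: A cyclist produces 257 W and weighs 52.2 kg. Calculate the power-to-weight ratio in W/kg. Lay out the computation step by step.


P/W = power / mass
= 257 / 52.2
= 4.923 W/kg

4.923 W/kg


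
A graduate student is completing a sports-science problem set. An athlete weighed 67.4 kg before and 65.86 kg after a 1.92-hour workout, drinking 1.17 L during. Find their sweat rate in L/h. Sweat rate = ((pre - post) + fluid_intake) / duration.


Body mass change = 1.54 kg
Total sweat loss = 1.54 + 1.17 = 2.71 L
Rate = 2.71 / 1.92 = 1.411 L/h

1.411 L/h


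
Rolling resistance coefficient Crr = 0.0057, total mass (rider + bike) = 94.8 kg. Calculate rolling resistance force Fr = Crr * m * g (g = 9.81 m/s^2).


Fr = Crr * m * g
= 0.0057 * 94.8 * 9.81
= 5.301 N

5.301 N


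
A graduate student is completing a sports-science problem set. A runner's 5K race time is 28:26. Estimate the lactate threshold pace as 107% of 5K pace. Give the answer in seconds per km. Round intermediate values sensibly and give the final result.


Total race time = 28*60 + 26 = 1706 seconds
5K pace = 1706 / 5 = 341.2 sec/km
LT pace = 341.2 * 1.07 = 365.08 sec/km

365.08 s/km


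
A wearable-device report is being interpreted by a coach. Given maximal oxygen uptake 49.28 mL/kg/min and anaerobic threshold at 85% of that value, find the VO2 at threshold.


Percentage as decimal = 0.85
VO2 at AT = 49.28 * 0.85 = 41.89 mL/kg/min

41.89 mL/kg/min


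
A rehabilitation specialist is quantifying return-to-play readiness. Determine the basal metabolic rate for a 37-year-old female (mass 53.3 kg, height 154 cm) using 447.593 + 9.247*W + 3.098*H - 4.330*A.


BMR = 447.593 + 9.247*53.3 + 3.098*154 - 4.330*37
= 1257.34 kcal/day

1257.34 kcal/day


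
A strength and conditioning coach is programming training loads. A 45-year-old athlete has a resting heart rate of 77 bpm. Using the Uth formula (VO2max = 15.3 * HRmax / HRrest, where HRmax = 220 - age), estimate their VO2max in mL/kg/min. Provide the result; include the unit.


HRmax = 220 - 45 = 175 bpm
Ratio = HRmax / HRrest = 175 / 77 = 2.2727
VO2max = 15.3 * 2.2727 = 34.77 mL/kg/min

34.77 mL/kg/min


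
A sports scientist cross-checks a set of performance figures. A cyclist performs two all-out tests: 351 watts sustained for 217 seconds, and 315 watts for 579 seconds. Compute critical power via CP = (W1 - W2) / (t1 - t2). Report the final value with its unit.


W1 = P1 * t1 = 351 * 217 = 76167 J
W2 = P2 * t2 = 315 * 579 = 182385 J
CP = (76167 - 182385) / (217 - 579)
= 293.42 W

293.42 W


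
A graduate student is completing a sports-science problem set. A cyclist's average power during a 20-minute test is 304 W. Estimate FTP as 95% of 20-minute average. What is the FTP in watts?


FTP = 20-min power * 0.95
= 304 * 0.95
= 288.8 W

288.8 W


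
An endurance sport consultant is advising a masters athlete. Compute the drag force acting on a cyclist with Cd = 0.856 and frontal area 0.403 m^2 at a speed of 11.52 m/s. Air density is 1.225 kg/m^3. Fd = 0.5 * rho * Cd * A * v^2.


Step 1: v^2 = 132.7104
Step 2: Fd = 0.5 * 1.225 * 0.856 * 0.403 * 132.7104
= 28.041 N

28.041 N


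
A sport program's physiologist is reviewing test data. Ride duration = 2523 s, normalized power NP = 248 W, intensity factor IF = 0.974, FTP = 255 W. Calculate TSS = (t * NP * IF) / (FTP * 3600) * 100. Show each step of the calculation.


Numerator = 2523 * 248 * 0.974 = 609435.696
Denominator = 255 * 3600 = 918000
TSS = 609435.696 / 918000 * 100
= 66.39

66.39 TSS


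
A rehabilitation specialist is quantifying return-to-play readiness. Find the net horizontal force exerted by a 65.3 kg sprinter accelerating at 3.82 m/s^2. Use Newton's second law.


Newton's second law: F = m * a
F = 65.3 * 3.82 = 249.45 N

249.45 N


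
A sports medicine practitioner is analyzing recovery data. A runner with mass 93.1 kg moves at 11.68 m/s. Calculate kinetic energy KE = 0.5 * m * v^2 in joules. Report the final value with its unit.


v^2 = 11.68^2 = 136.4224
KE = 0.5 * 93.1 * 136.4224
= 6350.46 J

6350.46 J


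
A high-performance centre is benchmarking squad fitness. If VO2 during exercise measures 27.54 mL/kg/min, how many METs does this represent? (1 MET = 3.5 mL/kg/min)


METs = VO2 / 3.5 = 27.54 / 3.5 = 7.87

7.87 METs


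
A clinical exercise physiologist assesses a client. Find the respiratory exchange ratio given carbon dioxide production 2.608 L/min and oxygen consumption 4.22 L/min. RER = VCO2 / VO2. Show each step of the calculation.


VCO2 = 2.608 L/min
VO2 = 4.22 L/min
RER = 2.608 / 4.22 = 0.618

0.618


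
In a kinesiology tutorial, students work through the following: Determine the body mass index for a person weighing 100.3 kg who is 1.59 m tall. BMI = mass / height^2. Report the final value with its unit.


BMI = mass / height^2
= 100.3 / 1.59^2
= 100.3 / 2.5281
= 39.67 kg/m^2

39.67 kg/m^2


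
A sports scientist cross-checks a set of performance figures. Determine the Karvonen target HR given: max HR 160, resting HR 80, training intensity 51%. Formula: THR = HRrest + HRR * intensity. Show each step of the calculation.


HRR = HRmax - HRrest = 160 - 80 = 80
THR = 80 + 80 * 0.51
= 120.8 bpm

120.8 bpm


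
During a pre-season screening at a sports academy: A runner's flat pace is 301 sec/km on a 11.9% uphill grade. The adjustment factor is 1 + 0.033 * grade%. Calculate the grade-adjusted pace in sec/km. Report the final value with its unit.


Factor = 1 + 0.033 * 11.9 = 1.3927
Adjusted pace = 301 * 1.3927
= 419.2 sec/km

419.2 s/km


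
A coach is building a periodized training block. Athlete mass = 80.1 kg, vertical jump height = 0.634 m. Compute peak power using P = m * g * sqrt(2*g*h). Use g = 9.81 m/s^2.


sqrt(2 * 9.81 * 0.634) = sqrt(12.43908) = 3.526908 m/s
P = 80.1 * 9.81 * 3.526908
= 2771.38 W

2771.38 W


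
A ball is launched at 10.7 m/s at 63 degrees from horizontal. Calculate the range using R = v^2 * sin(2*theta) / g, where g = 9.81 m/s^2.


sin(2 * 63) = sin(126) = 0.809017
v^2 = 10.7^2 = 114.49
R = 114.49 * 0.809017 / 9.81
= 9.442 m

9.442 m


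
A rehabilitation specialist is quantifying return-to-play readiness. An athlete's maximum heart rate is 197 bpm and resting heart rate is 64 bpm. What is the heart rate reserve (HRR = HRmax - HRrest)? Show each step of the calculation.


HRR = HRmax - HRrest
= 197 - 64
= 133 bpm

133 bpm


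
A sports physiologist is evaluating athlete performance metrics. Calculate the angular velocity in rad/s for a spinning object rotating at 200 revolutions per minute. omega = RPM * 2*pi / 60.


omega = RPM * 2*pi / 60
= 200 * 6.28318531 / 60
= 20.944 rad/s

20.944 rad/s


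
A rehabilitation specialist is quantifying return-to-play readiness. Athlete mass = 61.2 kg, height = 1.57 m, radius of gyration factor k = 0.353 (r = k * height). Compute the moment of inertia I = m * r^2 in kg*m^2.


r = k * height = 0.353 * 1.57 = 0.55421 m
r^2 = 0.55421^2 = 0.307149
I = 61.2 * 0.307149 = 18.798 kg*m^2

18.798 kg*m^2


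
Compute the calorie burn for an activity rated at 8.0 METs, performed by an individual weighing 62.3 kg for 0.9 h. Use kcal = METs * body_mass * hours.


Product of METs and mass = 8.0 * 62.3 = 498.4
Total kcal = 498.4 * 0.9 = 448.56 kcal

448.56 kcal


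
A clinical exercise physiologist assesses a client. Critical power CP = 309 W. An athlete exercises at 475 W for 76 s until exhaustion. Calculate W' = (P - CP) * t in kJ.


P - CP = 475 - 309 = 166 W
W' = 166 * 76 = 12616 J
= 12616 / 1000 = 12.616 kJ

12.616 kJ


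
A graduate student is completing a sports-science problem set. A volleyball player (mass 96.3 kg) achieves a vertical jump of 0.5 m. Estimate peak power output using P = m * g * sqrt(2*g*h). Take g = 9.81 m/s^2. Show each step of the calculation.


2 * g * h = 2 * 9.81 * 0.5 = 9.81
sqrt(9.81) = 3.132092 m/s
P = 96.3 * 9.81 * 3.132092 = 2958.9 W

2958.9 W


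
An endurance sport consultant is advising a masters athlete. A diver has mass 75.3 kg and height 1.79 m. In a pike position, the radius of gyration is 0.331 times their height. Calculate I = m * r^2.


r = 0.331 * 1.79 = 0.59249 m
I = m * r^2 = 75.3 * 0.351044 = 26.434 kg*m^2

26.434 kg*m^2


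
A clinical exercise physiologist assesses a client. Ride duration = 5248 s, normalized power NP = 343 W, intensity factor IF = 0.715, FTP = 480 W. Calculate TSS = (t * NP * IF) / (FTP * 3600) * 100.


Numerator = 5248 * 343 * 0.715 = 1287045.76
Denominator = 480 * 3600 = 1728000
TSS = 1287045.76 / 1728000 * 100
= 74.48

74.48 TSS


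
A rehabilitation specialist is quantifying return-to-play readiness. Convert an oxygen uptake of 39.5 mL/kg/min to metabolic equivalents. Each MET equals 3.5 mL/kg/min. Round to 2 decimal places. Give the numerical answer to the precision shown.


One MET = 3.5 mL/kg/min
Number of METs = 39.5 / 3.5
= 11.29 METs

11.29 METs
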